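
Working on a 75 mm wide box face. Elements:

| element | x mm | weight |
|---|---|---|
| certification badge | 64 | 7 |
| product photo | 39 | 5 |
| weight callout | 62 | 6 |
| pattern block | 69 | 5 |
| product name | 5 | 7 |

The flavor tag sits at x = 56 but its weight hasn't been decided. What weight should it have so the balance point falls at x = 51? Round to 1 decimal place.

w ≈ 27.0

Fixed elements: Σw = 7 + 5 + 6 + 5 + 7 = 30, Σw·x = 7·64 + 5·39 + 6·62 + 5·69 + 7·5 = 1395.
For the centroid to hit 51: (1395 + w·56) / (30 + w) = 51.
Solving: w = (51·30 − 1395) / (56 − 51) = 135 / 5 ≈ 27.00.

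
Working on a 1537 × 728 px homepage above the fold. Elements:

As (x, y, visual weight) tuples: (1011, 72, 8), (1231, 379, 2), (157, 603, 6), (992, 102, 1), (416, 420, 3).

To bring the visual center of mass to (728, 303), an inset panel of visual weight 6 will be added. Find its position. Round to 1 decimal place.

(866.0, 260.7)

New total weight: (8 + 2 + 6 + 1 + 3) + 6 = 26.
x: need Σw·x = 26·728 = 18928. Existing = 8·1011 + 2·1231 + 6·157 + 1·992 + 3·416 = 13732. Remainder 5196 / 6 ≈ 866.00.
y: need Σw·y = 26·303 = 7878. Existing = 8·72 + 2·379 + 6·603 + 1·102 + 3·420 = 6314. Remainder 1564 / 6 ≈ 260.67.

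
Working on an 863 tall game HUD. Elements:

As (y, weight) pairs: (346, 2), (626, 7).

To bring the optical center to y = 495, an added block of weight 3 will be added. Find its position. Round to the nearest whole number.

y ≈ 289

After adding the added block, total weight = 2 + 7 + 3 = 12.
Along y: (5074 + 3·y) / 12 = 495 (existing moment 2·346 + 7·626 = 5074) ⇒ y = (5940 − 5074) / 3 ≈ 288.67.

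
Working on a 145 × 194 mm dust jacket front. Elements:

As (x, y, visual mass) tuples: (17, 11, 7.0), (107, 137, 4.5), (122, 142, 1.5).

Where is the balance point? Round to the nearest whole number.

Total weight = 7.0 + 4.5 + 1.5 = 13.0.
x-moment: 7.0·17 + 4.5·107 + 1.5·122 = 783.5; centroid 783.5/13.0 ≈ 60.27.
y-moment: 7.0·11 + 4.5·137 + 1.5·142 = 906.5; centroid 906.5/13.0 ≈ 69.73.

(60, 70)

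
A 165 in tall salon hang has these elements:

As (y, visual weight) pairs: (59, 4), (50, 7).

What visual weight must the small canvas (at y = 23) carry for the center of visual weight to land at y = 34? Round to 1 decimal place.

Fixed elements: Σw = 4 + 7 = 11, Σw·y = 4·59 + 7·50 = 586.
Set Σw·y/Σw = 34: (586 + 23w) = 34·(11 + w).
Solving: w = (34·11 − 586) / (23 − 34) = -212 / -11 ≈ 19.27.

w ≈ 19.3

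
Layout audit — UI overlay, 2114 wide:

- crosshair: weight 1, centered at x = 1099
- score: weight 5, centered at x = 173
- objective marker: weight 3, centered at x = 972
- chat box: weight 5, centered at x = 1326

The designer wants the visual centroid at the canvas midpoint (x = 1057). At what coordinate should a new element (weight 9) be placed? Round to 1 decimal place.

After adding the new element, total weight = 1 + 5 + 3 + 5 + 9 = 23.
Along x: (11510 + 9·x) / 23 = 1057 (existing moment 1·1099 + 5·173 + 3·972 + 5·1326 = 11510) ⇒ x = (24311 − 11510) / 9 ≈ 1422.33.

x ≈ 1422.3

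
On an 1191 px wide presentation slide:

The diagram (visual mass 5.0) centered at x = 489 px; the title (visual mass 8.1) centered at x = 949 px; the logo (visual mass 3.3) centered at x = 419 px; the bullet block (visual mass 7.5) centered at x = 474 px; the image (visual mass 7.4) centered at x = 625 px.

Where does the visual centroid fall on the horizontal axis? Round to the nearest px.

x ≈ 629

Total weight = 5.0 + 8.1 + 3.3 + 7.5 + 7.4 = 31.3.
Σw·x = 5.0·489 + 8.1·949 + 3.3·419 + 7.5·474 + 7.4·625 = 19694.6, so x̄ = 19694.6/31.3 ≈ 629.22.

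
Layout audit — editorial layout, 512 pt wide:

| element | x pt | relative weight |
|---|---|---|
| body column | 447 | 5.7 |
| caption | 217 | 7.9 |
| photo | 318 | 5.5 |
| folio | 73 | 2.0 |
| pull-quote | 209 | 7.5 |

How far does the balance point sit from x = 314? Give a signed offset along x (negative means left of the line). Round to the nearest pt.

Weights sum to 5.7 + 7.9 + 5.5 + 2.0 + 7.5 = 28.6.
Σw·x = 5.7·447 + 7.9·217 + 5.5·318 + 2.0·73 + 7.5·209 = 7724.7, so x̄ = 7724.7/28.6 ≈ 270.09.
Difference: 270.09 − 314 ≈ -43.91.

≈ -44 pt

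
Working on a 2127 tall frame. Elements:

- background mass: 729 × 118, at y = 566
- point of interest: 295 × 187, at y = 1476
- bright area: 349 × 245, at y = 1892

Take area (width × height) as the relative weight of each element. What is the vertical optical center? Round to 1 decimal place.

Areas: background mass 729·118 = 86022, point of interest 295·187 = 55165, bright area 349·245 = 85505. Total weight = 226692.
y-moment: 86022·566 + 55165·1476 + 85505·1892 = 291887452; centroid 291887452/226692 ≈ 1287.59.

y ≈ 1287.6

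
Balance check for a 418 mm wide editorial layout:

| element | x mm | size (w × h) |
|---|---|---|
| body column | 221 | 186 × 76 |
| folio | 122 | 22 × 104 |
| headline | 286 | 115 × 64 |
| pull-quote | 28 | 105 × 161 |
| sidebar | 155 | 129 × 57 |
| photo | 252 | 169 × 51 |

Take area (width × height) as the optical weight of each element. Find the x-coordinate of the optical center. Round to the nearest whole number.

Taking area as weight: body column 186·76 = 14136, folio 22·104 = 2288, headline 115·64 = 7360, pull-quote 105·161 = 16905, sidebar 129·57 = 7353, photo 169·51 = 8619. Sum 56661.
x: moment 9293195 / weight 56661 ≈ 164.01

x ≈ 164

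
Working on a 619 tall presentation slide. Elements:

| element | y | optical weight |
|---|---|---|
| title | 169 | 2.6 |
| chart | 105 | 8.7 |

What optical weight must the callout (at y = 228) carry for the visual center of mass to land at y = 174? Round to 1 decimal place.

Known weights sum to 2.6 + 8.7 = 11.3; their moment is 2.6·169 + 8.7·105 = 1352.9.
Balance at y = 174 requires (1352.9 + w·228) / (11.3 + w) = 174.
Rearranging, w·(228 − 174) = 174·11.3 − 1352.9 = 613.3, so w ≈ 613.3/54 = 11.36.

w ≈ 11.4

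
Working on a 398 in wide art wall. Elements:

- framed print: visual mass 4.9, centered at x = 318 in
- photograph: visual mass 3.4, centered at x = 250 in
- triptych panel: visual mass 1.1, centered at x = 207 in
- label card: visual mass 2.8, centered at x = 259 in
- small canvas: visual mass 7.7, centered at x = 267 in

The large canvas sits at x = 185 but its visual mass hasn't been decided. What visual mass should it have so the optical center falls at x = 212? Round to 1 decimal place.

w ≈ 44.4

Fixed elements: Σw = 4.9 + 3.4 + 1.1 + 2.8 + 7.7 = 19.9, Σw·x = 4.9·318 + 3.4·250 + 1.1·207 + 2.8·259 + 7.7·267 = 5417.0.
Set Σw·x/Σw = 212: (5417.0 + 185w) = 212·(19.9 + w).
So w = (212·19.9 − 5417.0)/(185 − 212) = -1198.2/-27 ≈ 44.38.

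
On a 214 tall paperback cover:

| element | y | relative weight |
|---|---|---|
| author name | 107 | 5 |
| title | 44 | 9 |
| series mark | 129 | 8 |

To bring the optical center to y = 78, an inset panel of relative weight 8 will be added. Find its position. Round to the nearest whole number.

y ≈ 47

After adding the inset panel, total weight = 5 + 9 + 8 + 8 = 30.
y: need Σw·y = 30·78 = 2340. Existing = 5·107 + 9·44 + 8·129 = 1963. Remainder 377 / 8 ≈ 47.12.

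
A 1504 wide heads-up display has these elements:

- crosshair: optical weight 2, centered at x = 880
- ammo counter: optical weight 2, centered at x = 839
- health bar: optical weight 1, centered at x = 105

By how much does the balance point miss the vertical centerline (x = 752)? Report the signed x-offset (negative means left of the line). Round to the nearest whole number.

≈ -43

Σw = 2 + 2 + 1 = 5.
x-moment: 2·880 + 2·839 + 1·105 = 3543; centroid 3543/5 ≈ 708.60.
Against x = 752, that's 708.60 − 752 = -43.40.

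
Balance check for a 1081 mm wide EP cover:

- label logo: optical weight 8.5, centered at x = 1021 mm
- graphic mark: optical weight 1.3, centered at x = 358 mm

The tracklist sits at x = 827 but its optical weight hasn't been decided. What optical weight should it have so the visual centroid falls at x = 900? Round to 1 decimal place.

Fixed elements: Σw = 8.5 + 1.3 = 9.8, Σw·x = 8.5·1021 + 1.3·358 = 9143.9.
Balance at x = 900 requires (9143.9 + w·827) / (9.8 + w) = 900.
Solving: w = (900·9.8 − 9143.9) / (827 − 900) = -323.9 / -73 ≈ 4.44.

w ≈ 4.4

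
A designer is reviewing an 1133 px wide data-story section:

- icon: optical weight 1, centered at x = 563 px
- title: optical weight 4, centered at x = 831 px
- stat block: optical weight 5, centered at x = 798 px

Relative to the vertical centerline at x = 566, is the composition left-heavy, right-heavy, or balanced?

right-heavy

Total weight = 1 + 4 + 5 = 10.
x: (1·563 + 4·831 + 5·798) / 10 = 7877 / 10 ≈ 787.70
787.7 vs midline 566 → right-heavy.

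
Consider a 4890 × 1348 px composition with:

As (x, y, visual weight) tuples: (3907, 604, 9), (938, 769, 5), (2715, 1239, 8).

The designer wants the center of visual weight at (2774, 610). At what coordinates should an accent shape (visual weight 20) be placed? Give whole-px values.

After adding the accent shape, total weight = 9 + 5 + 8 + 20 = 42.
x: need Σw·x = 42·2774 = 116508. Existing = 9·3907 + 5·938 + 8·2715 = 61573. Remainder 54935 / 20 ≈ 2746.75.
y: need Σw·y = 42·610 = 25620. Existing = 9·604 + 5·769 + 8·1239 = 19193. Remainder 6427 / 20 ≈ 321.35.

(2747, 321)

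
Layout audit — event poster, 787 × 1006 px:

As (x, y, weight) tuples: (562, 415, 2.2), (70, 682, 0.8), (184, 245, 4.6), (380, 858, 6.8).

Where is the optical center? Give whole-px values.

Total weight = 2.2 + 0.8 + 4.6 + 6.8 = 14.4.
x-moment: 2.2·562 + 0.8·70 + 4.6·184 + 6.8·380 = 4722.8; centroid 4722.8/14.4 ≈ 327.97.
y-moment: 2.2·415 + 0.8·682 + 4.6·245 + 6.8·858 = 8420.0; centroid 8420.0/14.4 ≈ 584.72.

(328, 585)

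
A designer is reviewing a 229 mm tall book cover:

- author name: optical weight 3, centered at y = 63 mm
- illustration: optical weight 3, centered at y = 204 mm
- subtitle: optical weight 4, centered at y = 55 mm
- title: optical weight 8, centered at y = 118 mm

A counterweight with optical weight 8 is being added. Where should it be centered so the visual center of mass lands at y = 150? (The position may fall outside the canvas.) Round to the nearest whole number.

After adding the counterweight, total weight = 3 + 3 + 4 + 8 + 8 = 26.
y: need Σw·y = 26·150 = 3900. Existing = 3·63 + 3·204 + 4·55 + 8·118 = 1965. Remainder 1935 / 8 ≈ 241.88.

y ≈ 242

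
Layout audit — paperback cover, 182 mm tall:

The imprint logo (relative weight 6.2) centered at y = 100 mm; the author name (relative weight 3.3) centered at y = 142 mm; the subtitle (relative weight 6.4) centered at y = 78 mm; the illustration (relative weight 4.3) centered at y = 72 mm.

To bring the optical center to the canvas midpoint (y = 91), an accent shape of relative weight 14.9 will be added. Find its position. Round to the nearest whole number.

After adding the accent shape, total weight = 6.2 + 3.3 + 6.4 + 4.3 + 14.9 = 35.1.
y: need Σw·y = 35.1·91 = 3194.1. Existing = 6.2·100 + 3.3·142 + 6.4·78 + 4.3·72 = 1897.4. Remainder 1296.7 / 14.9 ≈ 87.03.

y ≈ 87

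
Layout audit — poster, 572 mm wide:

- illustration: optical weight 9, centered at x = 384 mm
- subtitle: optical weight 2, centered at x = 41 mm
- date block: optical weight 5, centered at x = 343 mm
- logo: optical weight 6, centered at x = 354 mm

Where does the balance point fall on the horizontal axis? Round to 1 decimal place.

x ≈ 335.3

Σw = 9 + 2 + 5 + 6 = 22.
Σw·x = 9·384 + 2·41 + 5·343 + 6·354 = 7377, so x̄ = 7377/22 ≈ 335.32.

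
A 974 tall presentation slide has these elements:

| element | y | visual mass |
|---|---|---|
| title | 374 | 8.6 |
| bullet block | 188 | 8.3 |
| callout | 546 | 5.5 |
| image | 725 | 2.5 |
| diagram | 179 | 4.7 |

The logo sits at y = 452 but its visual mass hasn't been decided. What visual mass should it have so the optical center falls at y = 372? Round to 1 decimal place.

w ≈ 7.2

Existing Σw = 29.6 (8.6 + 8.3 + 5.5 + 2.5 + 4.7); existing moment 8.6·374 + 8.3·188 + 5.5·546 + 2.5·725 + 4.7·179 = 10433.6.
Balance at y = 372 requires (10433.6 + w·452) / (29.6 + w) = 372.
Solving: w = (372·29.6 − 10433.6) / (452 − 372) = 577.6 / 80 ≈ 7.22.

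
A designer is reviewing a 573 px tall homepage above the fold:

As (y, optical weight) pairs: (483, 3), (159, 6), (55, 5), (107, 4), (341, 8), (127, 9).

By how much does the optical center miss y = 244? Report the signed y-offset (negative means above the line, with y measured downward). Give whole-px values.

≈ -45 px

Total weight = 3 + 6 + 5 + 4 + 8 + 9 = 35.
y: moment 6977 / weight 35 ≈ 199.34
Against y = 244, that's 199.34 − 244 = -44.66.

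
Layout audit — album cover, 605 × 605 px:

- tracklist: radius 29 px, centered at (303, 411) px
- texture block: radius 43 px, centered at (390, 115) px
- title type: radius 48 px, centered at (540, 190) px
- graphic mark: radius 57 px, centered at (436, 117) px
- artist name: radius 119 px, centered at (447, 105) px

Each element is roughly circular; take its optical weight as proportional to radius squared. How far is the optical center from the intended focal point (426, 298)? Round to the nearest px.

r² weights: tracklist 29² = 841, texture block 43² = 1849, title type 48² = 2304, graphic mark 57² = 3249, artist name 119² = 14161. Total = 22404.
x-moment: 841·303 + 1849·390 + 2304·540 + 3249·436 + 14161·447 = 9966624; centroid 9966624/22404 ≈ 444.86.
y-moment: 841·411 + 1849·115 + 2304·190 + 3249·117 + 14161·105 = 2863084; centroid 2863084/22404 ≈ 127.79.
From (426, 298): dx = 18.86, dy = -170.21, so the distance is √(dx²+dy²) ≈ 171.25.

≈ 171 px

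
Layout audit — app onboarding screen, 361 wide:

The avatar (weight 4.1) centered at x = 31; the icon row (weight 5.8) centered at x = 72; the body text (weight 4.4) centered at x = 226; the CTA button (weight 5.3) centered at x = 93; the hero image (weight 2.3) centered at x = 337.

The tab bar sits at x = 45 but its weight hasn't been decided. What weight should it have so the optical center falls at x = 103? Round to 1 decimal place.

w ≈ 9.5

Existing Σw = 21.9 (4.1 + 5.8 + 4.4 + 5.3 + 2.3); existing moment 4.1·31 + 5.8·72 + 4.4·226 + 5.3·93 + 2.3·337 = 2807.1.
Set Σw·x/Σw = 103: (2807.1 + 45w) = 103·(21.9 + w).
So w = (103·21.9 − 2807.1)/(45 − 103) = -551.4/-58 ≈ 9.51.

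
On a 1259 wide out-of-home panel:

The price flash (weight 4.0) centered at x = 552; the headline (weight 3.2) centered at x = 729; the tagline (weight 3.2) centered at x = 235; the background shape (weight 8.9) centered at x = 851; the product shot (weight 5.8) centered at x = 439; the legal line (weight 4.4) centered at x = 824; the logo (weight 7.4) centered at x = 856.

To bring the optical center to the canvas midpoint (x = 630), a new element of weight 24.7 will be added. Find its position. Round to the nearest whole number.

x ≈ 544

After adding the new element, total weight = 4.0 + 3.2 + 3.2 + 8.9 + 5.8 + 4.4 + 7.4 + 24.7 = 61.6.
x: target moment 61.6×630 = 38808.0; current 4.0·552 + 3.2·729 + 3.2·235 + 8.9·851 + 5.8·439 + 4.4·824 + 7.4·856 = 25372.9; the new element supplies 13435.1, so x = 13435.1/24.7 ≈ 543.93.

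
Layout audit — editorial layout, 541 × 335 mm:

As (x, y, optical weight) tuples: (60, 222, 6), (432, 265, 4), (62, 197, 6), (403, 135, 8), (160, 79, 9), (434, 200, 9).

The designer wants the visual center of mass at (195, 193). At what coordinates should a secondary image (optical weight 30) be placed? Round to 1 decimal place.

(100.3, 224.4)

After adding the secondary image, total weight = 6 + 4 + 6 + 8 + 9 + 9 + 30 = 72.
x: target moment 72×195 = 14040; current 6·60 + 4·432 + 6·62 + 8·403 + 9·160 + 9·434 = 11030; the secondary image supplies 3010, so x = 3010/30 ≈ 100.33.
y: target moment 72×193 = 13896; current 6·222 + 4·265 + 6·197 + 8·135 + 9·79 + 9·200 = 7165; the secondary image supplies 6731, so y = 6731/30 ≈ 224.37.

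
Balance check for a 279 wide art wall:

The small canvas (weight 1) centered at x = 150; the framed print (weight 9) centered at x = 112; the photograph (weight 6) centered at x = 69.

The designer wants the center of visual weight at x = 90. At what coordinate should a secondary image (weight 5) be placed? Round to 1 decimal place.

New total weight: (1 + 9 + 6) + 5 = 21.
x: need Σw·x = 21·90 = 1890. Existing = 1·150 + 9·112 + 6·69 = 1572. Remainder 318 / 5 ≈ 63.60.

x ≈ 63.6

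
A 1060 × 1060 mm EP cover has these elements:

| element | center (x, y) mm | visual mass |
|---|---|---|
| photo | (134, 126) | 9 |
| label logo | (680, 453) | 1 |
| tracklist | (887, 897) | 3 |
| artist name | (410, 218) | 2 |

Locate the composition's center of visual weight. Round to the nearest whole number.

(358, 314)

Total weight = 9 + 1 + 3 + 2 = 15.
x: (9·134 + 1·680 + 3·887 + 2·410) / 15 = 5367 / 15 ≈ 357.80
y: (9·126 + 1·453 + 3·897 + 2·218) / 15 = 4714 / 15 ≈ 314.27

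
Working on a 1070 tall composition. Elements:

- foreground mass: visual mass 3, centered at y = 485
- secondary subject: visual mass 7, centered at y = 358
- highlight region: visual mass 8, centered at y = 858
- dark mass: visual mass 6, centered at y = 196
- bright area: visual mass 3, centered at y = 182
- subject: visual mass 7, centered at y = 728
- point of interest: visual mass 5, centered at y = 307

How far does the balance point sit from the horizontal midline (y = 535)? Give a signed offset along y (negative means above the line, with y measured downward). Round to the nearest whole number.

Weights sum to 3 + 7 + 8 + 6 + 3 + 7 + 5 = 39.
Σw·y = 19178; ȳ = 19178/39 ≈ 491.74.
Offset from y = 535: 491.74 − 535 ≈ -43.26.

≈ -43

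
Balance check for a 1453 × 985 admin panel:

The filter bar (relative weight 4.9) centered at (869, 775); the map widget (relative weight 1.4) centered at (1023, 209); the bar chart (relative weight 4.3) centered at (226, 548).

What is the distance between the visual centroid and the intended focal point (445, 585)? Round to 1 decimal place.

≈ 185.0

Total weight = 4.9 + 1.4 + 4.3 = 10.6.
Σw·x = 4.9·869 + 1.4·1023 + 4.3·226 = 6662.1, so x̄ = 6662.1/10.6 ≈ 628.50.
Σw·y = 4.9·775 + 1.4·209 + 4.3·548 = 6446.5, so ȳ = 6446.5/10.6 ≈ 608.16.
Offset from (445, 585): Δx ≈ 183.50, Δy ≈ 23.16; distance = √(Δx² + Δy²) ≈ 184.96.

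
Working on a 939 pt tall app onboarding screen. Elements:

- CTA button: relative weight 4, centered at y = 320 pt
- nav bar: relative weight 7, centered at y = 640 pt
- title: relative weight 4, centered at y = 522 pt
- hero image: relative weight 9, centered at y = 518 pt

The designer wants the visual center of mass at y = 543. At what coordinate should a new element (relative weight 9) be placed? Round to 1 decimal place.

y ≈ 601.0

With the new element, Σw becomes 4 + 7 + 4 + 9 + 9 = 33.
Along y: (12510 + 9·y) / 33 = 543 (existing moment 4·320 + 7·640 + 4·522 + 9·518 = 12510) ⇒ y = (17919 − 12510) / 9 ≈ 601.00.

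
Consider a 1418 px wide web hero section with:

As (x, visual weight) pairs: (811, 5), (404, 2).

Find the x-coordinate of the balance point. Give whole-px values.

Total weight = 5 + 2 = 7.
x: (5·811 + 2·404) / 7 = 4863 / 7 ≈ 694.71

x ≈ 695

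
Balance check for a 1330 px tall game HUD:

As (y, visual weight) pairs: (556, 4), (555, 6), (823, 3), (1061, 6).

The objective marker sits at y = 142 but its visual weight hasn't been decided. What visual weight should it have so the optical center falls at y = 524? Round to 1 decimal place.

Known weights sum to 4 + 6 + 3 + 6 = 19; their moment is 4·556 + 6·555 + 3·823 + 6·1061 = 14389.
Balance at y = 524 requires (14389 + w·142) / (19 + w) = 524.
Rearranging, w·(142 − 524) = 524·19 − 14389 = -4433, so w ≈ -4433/-382 = 11.60.

w ≈ 11.6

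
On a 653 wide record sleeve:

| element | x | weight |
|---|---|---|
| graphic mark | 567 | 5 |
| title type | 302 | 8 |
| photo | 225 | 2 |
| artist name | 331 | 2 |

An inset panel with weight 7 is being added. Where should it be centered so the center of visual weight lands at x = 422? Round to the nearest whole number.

x ≈ 538

With the inset panel, Σw becomes 5 + 8 + 2 + 2 + 7 = 24.
x: target moment 24×422 = 10128; current 5·567 + 8·302 + 2·225 + 2·331 = 6363; the inset panel supplies 3765, so x = 3765/7 ≈ 537.86.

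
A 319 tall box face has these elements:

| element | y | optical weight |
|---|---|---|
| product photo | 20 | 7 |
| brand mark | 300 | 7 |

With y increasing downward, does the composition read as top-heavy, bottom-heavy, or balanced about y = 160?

balanced

Total weight = 7 + 7 = 14.
y-moment: 7·20 + 7·300 = 2240; centroid 2240/14 ≈ 160.00.
160.00 = 160 exactly: balanced.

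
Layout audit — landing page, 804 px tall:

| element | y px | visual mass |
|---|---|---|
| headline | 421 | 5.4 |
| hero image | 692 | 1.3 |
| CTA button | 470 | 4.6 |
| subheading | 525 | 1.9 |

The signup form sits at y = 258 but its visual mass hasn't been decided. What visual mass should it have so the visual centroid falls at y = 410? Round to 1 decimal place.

Existing Σw = 13.2 (5.4 + 1.3 + 4.6 + 1.9); existing moment 5.4·421 + 1.3·692 + 4.6·470 + 1.9·525 = 6332.5.
Balance at y = 410 requires (6332.5 + w·258) / (13.2 + w) = 410.
Solving: w = (410·13.2 − 6332.5) / (258 − 410) = -920.5 / -152 ≈ 6.06.

w ≈ 6.1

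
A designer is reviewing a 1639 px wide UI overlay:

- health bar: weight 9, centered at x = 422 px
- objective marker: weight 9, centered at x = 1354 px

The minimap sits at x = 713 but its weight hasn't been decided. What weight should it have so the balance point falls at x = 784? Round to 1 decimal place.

Existing Σw = 18 (9 + 9); existing moment 9·422 + 9·1354 = 15984.
For the centroid to hit 784: (15984 + w·713) / (18 + w) = 784.
Solving: w = (784·18 − 15984) / (713 − 784) = -1872 / -71 ≈ 26.37.

w ≈ 26.4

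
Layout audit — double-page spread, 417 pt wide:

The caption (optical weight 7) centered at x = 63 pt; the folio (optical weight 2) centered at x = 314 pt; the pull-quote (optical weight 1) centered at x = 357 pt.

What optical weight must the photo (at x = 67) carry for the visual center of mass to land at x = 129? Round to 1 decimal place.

w ≈ 2.2

Existing Σw = 10 (7 + 2 + 1); existing moment 7·63 + 2·314 + 1·357 = 1426.
Balance at x = 129 requires (1426 + w·67) / (10 + w) = 129.
So w = (129·10 − 1426)/(67 − 129) = -136/-62 ≈ 2.19.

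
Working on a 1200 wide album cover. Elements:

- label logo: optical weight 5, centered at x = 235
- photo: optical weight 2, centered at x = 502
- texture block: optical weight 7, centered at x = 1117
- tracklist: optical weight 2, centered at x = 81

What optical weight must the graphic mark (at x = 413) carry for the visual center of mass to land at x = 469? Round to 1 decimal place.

w ≈ 47.4

Known weights sum to 5 + 2 + 7 + 2 = 16; their moment is 5·235 + 2·502 + 7·1117 + 2·81 = 10160.
For the centroid to hit 469: (10160 + w·413) / (16 + w) = 469.
Solving: w = (469·16 − 10160) / (413 − 469) = -2656 / -56 ≈ 47.43.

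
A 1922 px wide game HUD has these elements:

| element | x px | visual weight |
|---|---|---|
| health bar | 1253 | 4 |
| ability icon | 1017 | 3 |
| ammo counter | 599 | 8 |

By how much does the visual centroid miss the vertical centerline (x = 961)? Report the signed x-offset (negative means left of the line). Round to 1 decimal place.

≈ -104.0 px

Σw = 4 + 3 + 8 = 15.
x-moment: 4·1253 + 3·1017 + 8·599 = 12855; centroid 12855/15 ≈ 857.00.
Against x = 961, that's 857.00 − 961 = -104.00.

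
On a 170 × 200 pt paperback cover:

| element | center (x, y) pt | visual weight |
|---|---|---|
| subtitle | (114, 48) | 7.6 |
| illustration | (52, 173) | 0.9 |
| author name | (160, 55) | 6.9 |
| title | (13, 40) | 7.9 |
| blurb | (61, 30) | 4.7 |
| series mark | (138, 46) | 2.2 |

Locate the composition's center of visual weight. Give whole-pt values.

Total weight = 7.6 + 0.9 + 6.9 + 7.9 + 4.7 + 2.2 = 30.2.
x: moment 2710.2 / weight 30.2 ≈ 89.74
Σw·y = 1458.2; ȳ = 1458.2/30.2 ≈ 48.28.

(90, 48)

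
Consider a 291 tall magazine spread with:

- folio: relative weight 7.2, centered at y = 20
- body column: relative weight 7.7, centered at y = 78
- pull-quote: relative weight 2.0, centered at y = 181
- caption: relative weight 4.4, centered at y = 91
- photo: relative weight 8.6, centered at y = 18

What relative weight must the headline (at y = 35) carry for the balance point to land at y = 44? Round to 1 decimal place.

Existing Σw = 29.9 (7.2 + 7.7 + 2.0 + 4.4 + 8.6); existing moment 7.2·20 + 7.7·78 + 2.0·181 + 4.4·91 + 8.6·18 = 1661.8.
For the centroid to hit 44: (1661.8 + w·35) / (29.9 + w) = 44.
Solving: w = (44·29.9 − 1661.8) / (35 − 44) = -346.2 / -9 ≈ 38.47.

w ≈ 38.5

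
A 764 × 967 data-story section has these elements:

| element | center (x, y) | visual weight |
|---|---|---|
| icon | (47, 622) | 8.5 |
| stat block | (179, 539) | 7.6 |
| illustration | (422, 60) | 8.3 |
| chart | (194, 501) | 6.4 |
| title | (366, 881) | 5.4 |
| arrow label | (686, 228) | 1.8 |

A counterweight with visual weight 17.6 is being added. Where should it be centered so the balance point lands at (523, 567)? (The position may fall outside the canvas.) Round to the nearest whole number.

(1100, 754)

With the counterweight, Σw becomes 8.5 + 7.6 + 8.3 + 6.4 + 5.4 + 1.8 + 17.6 = 55.6.
x: target moment 55.6×523 = 29078.8; current 8.5·47 + 7.6·179 + 8.3·422 + 6.4·194 + 5.4·366 + 1.8·686 = 9715.3; the counterweight supplies 19363.5, so x = 19363.5/17.6 ≈ 1100.20.
y: target moment 55.6×567 = 31525.2; current 8.5·622 + 7.6·539 + 8.3·60 + 6.4·501 + 5.4·881 + 1.8·228 = 18255.6; the counterweight supplies 13269.6, so y = 13269.6/17.6 ≈ 753.95.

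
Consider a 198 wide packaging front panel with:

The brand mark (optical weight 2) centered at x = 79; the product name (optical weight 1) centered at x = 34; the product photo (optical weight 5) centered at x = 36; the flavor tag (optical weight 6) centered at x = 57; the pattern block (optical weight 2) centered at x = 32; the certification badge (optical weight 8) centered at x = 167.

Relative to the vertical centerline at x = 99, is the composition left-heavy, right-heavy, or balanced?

Σw = 2 + 1 + 5 + 6 + 2 + 8 = 24.
x: moment 2114 / weight 24 ≈ 88.08
88.1 lies left of the midline 99, so the layout is left-heavy.

left-heavy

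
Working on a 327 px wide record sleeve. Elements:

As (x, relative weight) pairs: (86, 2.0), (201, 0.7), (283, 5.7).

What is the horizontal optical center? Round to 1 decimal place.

x ≈ 229.3

Σw = 2.0 + 0.7 + 5.7 = 8.4.
Σw·x = 2.0·86 + 0.7·201 + 5.7·283 = 1925.8, so x̄ = 1925.8/8.4 ≈ 229.26.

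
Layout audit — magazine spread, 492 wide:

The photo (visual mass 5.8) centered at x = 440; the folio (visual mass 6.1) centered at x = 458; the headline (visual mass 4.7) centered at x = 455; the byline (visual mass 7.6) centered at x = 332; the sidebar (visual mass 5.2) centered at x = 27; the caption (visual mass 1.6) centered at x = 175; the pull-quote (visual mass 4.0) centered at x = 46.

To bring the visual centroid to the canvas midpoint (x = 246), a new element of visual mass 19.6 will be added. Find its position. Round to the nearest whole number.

x ≈ 144

With the new element, Σw becomes 5.8 + 6.1 + 4.7 + 7.6 + 5.2 + 1.6 + 4.0 + 19.6 = 54.6.
x: target moment 54.6×246 = 13431.6; current 5.8·440 + 6.1·458 + 4.7·455 + 7.6·332 + 5.2·27 + 1.6·175 + 4.0·46 = 10611.9; the new element supplies 2819.7, so x = 2819.7/19.6 ≈ 143.86.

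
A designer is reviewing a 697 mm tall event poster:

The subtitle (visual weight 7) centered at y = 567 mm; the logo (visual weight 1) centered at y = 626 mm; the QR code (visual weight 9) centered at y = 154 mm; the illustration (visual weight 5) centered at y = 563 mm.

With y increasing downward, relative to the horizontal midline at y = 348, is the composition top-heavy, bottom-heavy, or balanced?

bottom-heavy

Weights sum to 7 + 1 + 9 + 5 = 22.
y-moment: 7·567 + 1·626 + 9·154 + 5·563 = 8796; centroid 8796/22 ≈ 399.82.
399.8 vs midline 348 → bottom-heavy.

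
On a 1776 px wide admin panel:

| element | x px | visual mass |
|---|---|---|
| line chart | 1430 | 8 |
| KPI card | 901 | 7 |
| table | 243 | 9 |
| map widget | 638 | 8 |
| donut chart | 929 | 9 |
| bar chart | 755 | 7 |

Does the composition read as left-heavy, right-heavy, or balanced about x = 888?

left-heavy

Total weight = 8 + 7 + 9 + 8 + 9 + 7 = 48.
x: moment 38684 / weight 48 ≈ 805.92
805.9 vs midline 888 → left-heavy.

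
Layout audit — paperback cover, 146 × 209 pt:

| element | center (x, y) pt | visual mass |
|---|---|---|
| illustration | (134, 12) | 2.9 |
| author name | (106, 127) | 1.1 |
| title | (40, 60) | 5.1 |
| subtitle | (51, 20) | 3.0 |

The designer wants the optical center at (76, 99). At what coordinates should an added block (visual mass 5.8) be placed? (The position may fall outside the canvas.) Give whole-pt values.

(86, 212)

With the added block, Σw becomes 2.9 + 1.1 + 5.1 + 3.0 + 5.8 = 17.9.
x: target moment 17.9×76 = 1360.4; current 2.9·134 + 1.1·106 + 5.1·40 + 3.0·51 = 862.2; the added block supplies 498.2, so x = 498.2/5.8 ≈ 85.90.
y: target moment 17.9×99 = 1772.1; current 2.9·12 + 1.1·127 + 5.1·60 + 3.0·20 = 540.5; the added block supplies 1231.6, so y = 1231.6/5.8 ≈ 212.34.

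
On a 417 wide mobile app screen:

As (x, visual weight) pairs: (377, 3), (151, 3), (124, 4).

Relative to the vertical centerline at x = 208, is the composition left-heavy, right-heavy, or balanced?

Σw = 3 + 3 + 4 = 10.
x-moment: 3·377 + 3·151 + 4·124 = 2080; centroid 2080/10 ≈ 208.00.
That equals the midline 208 — balanced.

balanced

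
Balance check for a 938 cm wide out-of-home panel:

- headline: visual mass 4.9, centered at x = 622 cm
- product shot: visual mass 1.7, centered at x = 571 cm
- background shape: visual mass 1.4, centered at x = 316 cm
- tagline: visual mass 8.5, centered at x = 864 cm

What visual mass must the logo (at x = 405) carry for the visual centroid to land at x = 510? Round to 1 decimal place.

Fixed elements: Σw = 4.9 + 1.7 + 1.4 + 8.5 = 16.5, Σw·x = 4.9·622 + 1.7·571 + 1.4·316 + 8.5·864 = 11804.9.
For the centroid to hit 510: (11804.9 + w·405) / (16.5 + w) = 510.
So w = (510·16.5 − 11804.9)/(405 − 510) = -3389.9/-105 ≈ 32.28.

w ≈ 32.3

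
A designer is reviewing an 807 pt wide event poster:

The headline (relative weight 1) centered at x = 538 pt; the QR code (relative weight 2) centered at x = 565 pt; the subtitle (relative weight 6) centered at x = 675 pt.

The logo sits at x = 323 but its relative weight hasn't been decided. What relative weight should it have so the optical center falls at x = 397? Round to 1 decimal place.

w ≈ 29.0

Fixed elements: Σw = 1 + 2 + 6 = 9, Σw·x = 1·538 + 2·565 + 6·675 = 5718.
Balance at x = 397 requires (5718 + w·323) / (9 + w) = 397.
Solving: w = (397·9 − 5718) / (323 − 397) = -2145 / -74 ≈ 28.99.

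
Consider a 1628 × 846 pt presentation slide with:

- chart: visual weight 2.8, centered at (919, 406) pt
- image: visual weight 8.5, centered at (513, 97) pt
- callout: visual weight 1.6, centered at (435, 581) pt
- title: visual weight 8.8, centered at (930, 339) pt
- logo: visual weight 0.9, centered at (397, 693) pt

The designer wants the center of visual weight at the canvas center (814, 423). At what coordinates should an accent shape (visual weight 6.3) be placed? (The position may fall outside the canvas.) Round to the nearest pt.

(1167, 909)

After adding the accent shape, total weight = 2.8 + 8.5 + 1.6 + 8.8 + 0.9 + 6.3 = 28.9.
x: target moment 28.9×814 = 23524.6; current 2.8·919 + 8.5·513 + 1.6·435 + 8.8·930 + 0.9·397 = 16171.0; the accent shape supplies 7353.6, so x = 7353.6/6.3 ≈ 1167.24.
y: target moment 28.9×423 = 12224.7; current 2.8·406 + 8.5·97 + 1.6·581 + 8.8·339 + 0.9·693 = 6497.8; the accent shape supplies 5726.9, so y = 5726.9/6.3 ≈ 909.03.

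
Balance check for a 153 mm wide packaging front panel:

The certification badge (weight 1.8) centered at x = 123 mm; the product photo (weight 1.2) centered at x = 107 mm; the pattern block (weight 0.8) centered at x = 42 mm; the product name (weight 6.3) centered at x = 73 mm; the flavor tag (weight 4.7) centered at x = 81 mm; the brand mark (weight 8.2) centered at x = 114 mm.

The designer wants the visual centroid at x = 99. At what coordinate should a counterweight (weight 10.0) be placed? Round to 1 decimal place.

After adding the counterweight, total weight = 1.8 + 1.2 + 0.8 + 6.3 + 4.7 + 8.2 + 10.0 = 33.0.
Along x: (2158.8 + 10.0·x) / 33.0 = 99 (existing moment 1.8·123 + 1.2·107 + 0.8·42 + 6.3·73 + 4.7·81 + 8.2·114 = 2158.8) ⇒ x = (3267.0 − 2158.8) / 10.0 ≈ 110.82.

x ≈ 110.8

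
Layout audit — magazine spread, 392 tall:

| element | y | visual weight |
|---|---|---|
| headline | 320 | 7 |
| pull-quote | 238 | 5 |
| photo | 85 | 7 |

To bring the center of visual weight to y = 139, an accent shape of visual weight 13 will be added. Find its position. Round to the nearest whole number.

After adding the accent shape, total weight = 7 + 5 + 7 + 13 = 32.
y: need Σw·y = 32·139 = 4448. Existing = 7·320 + 5·238 + 7·85 = 4025. Remainder 423 / 13 ≈ 32.54.

y ≈ 33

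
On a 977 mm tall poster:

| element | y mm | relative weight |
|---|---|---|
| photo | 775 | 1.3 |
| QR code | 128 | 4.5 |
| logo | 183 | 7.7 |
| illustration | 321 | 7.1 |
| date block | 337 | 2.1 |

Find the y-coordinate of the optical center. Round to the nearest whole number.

y ≈ 263

Weights sum to 1.3 + 4.5 + 7.7 + 7.1 + 2.1 = 22.7.
y-moment: 1.3·775 + 4.5·128 + 7.7·183 + 7.1·321 + 2.1·337 = 5979.4; centroid 5979.4/22.7 ≈ 263.41.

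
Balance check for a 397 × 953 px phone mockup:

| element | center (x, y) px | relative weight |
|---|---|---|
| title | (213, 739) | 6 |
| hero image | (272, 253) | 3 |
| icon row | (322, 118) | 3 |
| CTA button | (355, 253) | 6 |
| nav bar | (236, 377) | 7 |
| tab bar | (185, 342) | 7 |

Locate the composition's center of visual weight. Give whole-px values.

(254, 378)

Weights sum to 6 + 3 + 3 + 6 + 7 + 7 = 32.
Σw·x = 8137; x̄ = 8137/32 ≈ 254.28.
y: moment 12098 / weight 32 ≈ 378.06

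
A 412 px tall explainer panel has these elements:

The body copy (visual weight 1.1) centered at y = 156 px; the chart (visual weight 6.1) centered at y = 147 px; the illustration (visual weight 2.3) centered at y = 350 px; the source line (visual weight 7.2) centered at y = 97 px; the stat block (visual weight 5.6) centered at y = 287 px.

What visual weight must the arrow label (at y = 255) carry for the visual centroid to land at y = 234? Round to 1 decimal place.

w ≈ 49.5

Known weights sum to 1.1 + 6.1 + 2.3 + 7.2 + 5.6 = 22.3; their moment is 1.1·156 + 6.1·147 + 2.3·350 + 7.2·97 + 5.6·287 = 4178.9.
Balance at y = 234 requires (4178.9 + w·255) / (22.3 + w) = 234.
Solving: w = (234·22.3 − 4178.9) / (255 − 234) = 1039.3 / 21 ≈ 49.49.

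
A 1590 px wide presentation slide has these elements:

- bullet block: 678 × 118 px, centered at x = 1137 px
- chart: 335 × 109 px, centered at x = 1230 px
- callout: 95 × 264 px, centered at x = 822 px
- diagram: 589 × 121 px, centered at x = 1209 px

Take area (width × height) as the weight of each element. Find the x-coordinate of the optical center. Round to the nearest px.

x ≈ 1140

Areas: bullet block 678·118 = 80004, chart 335·109 = 36515, callout 95·264 = 25080, diagram 589·121 = 71269. Total weight = 212868.
x: (80004·1137 + 36515·1230 + 25080·822 + 71269·1209) / 212868 = 242657979 / 212868 ≈ 1139.95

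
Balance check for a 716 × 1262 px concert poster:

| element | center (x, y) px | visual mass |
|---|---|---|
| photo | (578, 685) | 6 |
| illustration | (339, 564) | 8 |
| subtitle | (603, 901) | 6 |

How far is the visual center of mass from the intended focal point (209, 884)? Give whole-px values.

≈ 335 px

Weights sum to 6 + 8 + 6 = 20.
x-moment: 6·578 + 8·339 + 6·603 = 9798; centroid 9798/20 ≈ 489.90.
y-moment: 6·685 + 8·564 + 6·901 = 14028; centroid 14028/20 ≈ 701.40.
Relative to (209, 884): Δ = (280.90, -182.60); |Δ| = √(280.90² + -182.60²) ≈ 335.03.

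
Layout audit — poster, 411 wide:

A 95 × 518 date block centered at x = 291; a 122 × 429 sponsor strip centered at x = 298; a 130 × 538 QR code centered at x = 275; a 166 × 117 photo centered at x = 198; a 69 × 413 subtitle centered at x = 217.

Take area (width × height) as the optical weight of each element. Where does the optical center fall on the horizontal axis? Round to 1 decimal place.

x ≈ 269.7

Areas → weights: date block 95·518 = 49210, sponsor strip 122·429 = 52338, QR code 130·538 = 69940, photo 166·117 = 19422, subtitle 69·413 = 28497; Σw = 219407.
x-moment: 49210·291 + 52338·298 + 69940·275 + 19422·198 + 28497·217 = 59179739; centroid 59179739/219407 ≈ 269.73.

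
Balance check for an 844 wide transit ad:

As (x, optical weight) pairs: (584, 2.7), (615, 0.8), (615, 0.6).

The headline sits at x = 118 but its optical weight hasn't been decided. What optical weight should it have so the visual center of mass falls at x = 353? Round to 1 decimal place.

w ≈ 4.2

Known weights sum to 2.7 + 0.8 + 0.6 = 4.1; their moment is 2.7·584 + 0.8·615 + 0.6·615 = 2437.8.
Set Σw·x/Σw = 353: (2437.8 + 118w) = 353·(4.1 + w).
Rearranging, w·(118 − 353) = 353·4.1 − 2437.8 = -990.5, so w ≈ -990.5/-235 = 4.21.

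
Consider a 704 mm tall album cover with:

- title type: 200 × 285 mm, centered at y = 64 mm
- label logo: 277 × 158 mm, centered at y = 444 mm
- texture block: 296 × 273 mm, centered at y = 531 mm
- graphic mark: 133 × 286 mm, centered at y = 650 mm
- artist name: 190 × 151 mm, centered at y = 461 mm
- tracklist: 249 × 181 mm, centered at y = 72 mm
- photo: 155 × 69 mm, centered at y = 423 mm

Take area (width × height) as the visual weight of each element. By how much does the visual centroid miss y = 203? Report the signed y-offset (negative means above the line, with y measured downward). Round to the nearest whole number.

≈ 164 mm

Taking area as weight: title type 200·285 = 57000, label logo 277·158 = 43766, texture block 296·273 = 80808, graphic mark 133·286 = 38038, artist name 190·151 = 28690, tracklist 249·181 = 45069, photo 155·69 = 10695. Sum 304066.
Σw·y = 111708895; ȳ = 111708895/304066 ≈ 367.38.
Difference: 367.38 − 203 ≈ 164.38.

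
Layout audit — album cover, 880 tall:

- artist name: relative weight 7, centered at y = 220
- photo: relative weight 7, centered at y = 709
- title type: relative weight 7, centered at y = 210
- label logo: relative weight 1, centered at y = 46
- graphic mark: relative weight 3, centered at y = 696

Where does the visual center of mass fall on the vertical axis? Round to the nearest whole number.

y ≈ 404

Total weight = 7 + 7 + 7 + 1 + 3 = 25.
y: (7·220 + 7·709 + 7·210 + 1·46 + 3·696) / 25 = 10107 / 25 ≈ 404.28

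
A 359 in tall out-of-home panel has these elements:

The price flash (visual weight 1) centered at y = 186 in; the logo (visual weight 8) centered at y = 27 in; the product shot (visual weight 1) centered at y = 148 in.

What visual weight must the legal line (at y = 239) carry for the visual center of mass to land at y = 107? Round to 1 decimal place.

Fixed elements: Σw = 1 + 8 + 1 = 10, Σw·y = 1·186 + 8·27 + 1·148 = 550.
For the centroid to hit 107: (550 + w·239) / (10 + w) = 107.
Rearranging, w·(239 − 107) = 107·10 − 550 = 520, so w ≈ 520/132 = 3.94.

w ≈ 3.9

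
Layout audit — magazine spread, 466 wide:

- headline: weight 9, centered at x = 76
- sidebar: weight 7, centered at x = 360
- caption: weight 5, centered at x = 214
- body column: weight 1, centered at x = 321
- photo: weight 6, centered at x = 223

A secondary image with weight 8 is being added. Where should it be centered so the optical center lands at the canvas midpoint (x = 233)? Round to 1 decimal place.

After adding the secondary image, total weight = 9 + 7 + 5 + 1 + 6 + 8 = 36.
Along x: (5933 + 8·x) / 36 = 233 (existing moment 9·76 + 7·360 + 5·214 + 1·321 + 6·223 = 5933) ⇒ x = (8388 − 5933) / 8 ≈ 306.88.

x ≈ 306.9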